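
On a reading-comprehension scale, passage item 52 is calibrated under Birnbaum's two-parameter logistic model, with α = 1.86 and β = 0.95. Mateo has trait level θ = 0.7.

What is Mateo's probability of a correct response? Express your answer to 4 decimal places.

0.3858

P(θ) = 1 / (1 + exp(−α(θ − β)))
Exponent: 1.86 × (0.7 − 0.95) = -0.4650
1/(1 + e^{0.4650}) = 0.3858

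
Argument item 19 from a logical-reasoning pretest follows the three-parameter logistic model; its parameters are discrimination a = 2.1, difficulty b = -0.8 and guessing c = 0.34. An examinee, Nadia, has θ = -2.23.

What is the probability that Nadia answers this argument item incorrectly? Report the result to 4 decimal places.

P(θ) = c + (1 − c) · 1 / (1 + exp(−a(θ − b)))
Exponent: 2.1 × (-2.23 − (-0.8)) = -3.0030
1/(1 + e^{3.0030}) = 0.0473
P = 0.34 + 0.66 × 0.0473 = 0.3712
P(incorrect) = 1 − 0.3712 = 0.6288

0.6288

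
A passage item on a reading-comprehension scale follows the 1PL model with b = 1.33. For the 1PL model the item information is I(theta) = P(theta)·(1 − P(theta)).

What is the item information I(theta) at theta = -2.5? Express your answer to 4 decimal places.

P = 1/(1+e^{3.8300}) = 0.0212
P(1−P) = 0.0212 × 0.9788 = 0.0208
I = P(1−P) = 0.02080

0.0208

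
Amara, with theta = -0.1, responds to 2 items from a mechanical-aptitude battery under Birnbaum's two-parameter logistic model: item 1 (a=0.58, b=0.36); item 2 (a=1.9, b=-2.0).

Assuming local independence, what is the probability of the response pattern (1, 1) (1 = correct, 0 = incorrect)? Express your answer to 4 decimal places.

0.4223

P(theta) = 1 / (1 + exp(−a(theta − b)))
P_1 = 1/(1+e^{0.2668}) = 0.4337
P_2 = 1/(1+e^{-3.6100}) = 0.9737
L = P_1 × P_2 = 0.4337 × 0.9737 = 0.42227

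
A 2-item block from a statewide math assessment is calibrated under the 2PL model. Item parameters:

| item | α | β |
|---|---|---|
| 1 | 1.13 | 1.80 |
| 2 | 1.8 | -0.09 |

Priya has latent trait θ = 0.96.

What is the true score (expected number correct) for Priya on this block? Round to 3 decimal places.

P(θ) = 1 / (1 + exp(−α(θ − β)))
P_1 = 1/(1+e^{0.9492}) = 0.2790
P_2 = 1/(1+e^{-1.8900}) = 0.8688
E[score] = 0.2790 + 0.8688 = 1.1478

1.148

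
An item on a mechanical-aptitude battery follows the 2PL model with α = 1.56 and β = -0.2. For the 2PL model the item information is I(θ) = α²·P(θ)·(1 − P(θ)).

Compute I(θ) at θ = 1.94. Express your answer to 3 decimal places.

P = 1/(1+e^{-3.3384}) = 0.9657
P(1−P) = 0.9657 × 0.0343 = 0.0331
I = α² × P(1−P) = 1.56² × 0.0331 = 0.08056

0.081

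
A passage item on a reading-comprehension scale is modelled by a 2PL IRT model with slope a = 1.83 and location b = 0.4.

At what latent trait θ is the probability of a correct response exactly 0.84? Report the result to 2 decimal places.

P(θ) = 1 / (1 + exp(−a(θ − b)))
logit = ln(0.8400/0.1600) = 1.6582
θ = b + logit/(a) = 0.4 + 1.6582/1.8300 = 1.3061

1.31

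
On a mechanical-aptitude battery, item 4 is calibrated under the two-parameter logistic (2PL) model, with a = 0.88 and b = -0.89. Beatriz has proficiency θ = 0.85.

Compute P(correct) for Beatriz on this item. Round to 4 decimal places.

P(θ) = 1 / (1 + exp(−a(θ − b)))
Exponent: 0.88 × (0.85 − (-0.89)) = 1.5312
1/(1 + e^{-1.5312}) = 0.8222

0.8222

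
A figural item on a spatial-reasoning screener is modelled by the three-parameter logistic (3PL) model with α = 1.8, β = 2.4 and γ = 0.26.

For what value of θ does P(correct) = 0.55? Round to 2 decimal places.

2.16

P(θ) = γ + (1 − γ) · 1 / (1 + exp(−α(θ − β)))
Remove guessing floor: (0.55 − 0.26)/(1 − 0.26) = 0.3919
logit = ln(0.3919/0.6081) = -0.4394
θ = β + logit/(α) = 2.4 + (-0.4394)/1.8000 = 2.1559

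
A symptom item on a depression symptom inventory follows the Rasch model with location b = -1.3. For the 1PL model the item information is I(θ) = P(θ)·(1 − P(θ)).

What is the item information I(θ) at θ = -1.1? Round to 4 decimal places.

0.2475

P = 1/(1+e^{-0.2000}) = 0.5498
P(1−P) = 0.5498 × 0.4502 = 0.2475
I = P(1−P) = 0.24752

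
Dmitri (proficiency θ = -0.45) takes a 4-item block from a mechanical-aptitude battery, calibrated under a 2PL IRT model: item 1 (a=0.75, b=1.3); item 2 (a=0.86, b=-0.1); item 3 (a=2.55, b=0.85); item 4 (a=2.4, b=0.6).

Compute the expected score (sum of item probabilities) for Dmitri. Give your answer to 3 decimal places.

P(θ) = 1 / (1 + exp(−a(θ − b)))
P_1 = 1/(1+e^{1.3125}) = 0.2121
P_2 = 1/(1+e^{0.3010}) = 0.4253
P_3 = 1/(1+e^{3.3150}) = 0.0351
P_4 = 1/(1+e^{2.5200}) = 0.0745
E[score] = 0.2121 + 0.4253 + 0.0351 + 0.0745 = 0.7469

0.747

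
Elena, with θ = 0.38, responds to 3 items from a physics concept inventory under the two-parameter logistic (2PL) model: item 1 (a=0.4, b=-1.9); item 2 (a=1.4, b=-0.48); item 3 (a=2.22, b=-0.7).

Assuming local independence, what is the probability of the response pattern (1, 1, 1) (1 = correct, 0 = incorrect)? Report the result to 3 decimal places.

0.503

P(θ) = 1 / (1 + exp(−a(θ − b)))
P_1 = 1/(1+e^{-0.9120}) = 0.7134
P_2 = 1/(1+e^{-1.2040}) = 0.7692
P_3 = 1/(1+e^{-2.3976}) = 0.9166
L = P_1 × P_2 × P_3 = 0.7134 × 0.7692 × 0.9166 = 0.50304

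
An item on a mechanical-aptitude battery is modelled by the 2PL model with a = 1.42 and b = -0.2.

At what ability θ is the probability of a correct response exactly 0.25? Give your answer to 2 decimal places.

P(θ) = 1 / (1 + exp(−a(θ − b)))
logit = ln(0.2500/0.7500) = -1.0986
θ = b + logit/(a) = -0.2 + (-1.0986)/1.4200 = -0.9737

-0.97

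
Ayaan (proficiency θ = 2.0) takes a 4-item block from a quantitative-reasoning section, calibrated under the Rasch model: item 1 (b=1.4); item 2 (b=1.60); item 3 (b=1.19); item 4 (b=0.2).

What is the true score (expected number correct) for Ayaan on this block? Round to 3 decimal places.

P(θ) = 1 / (1 + exp(−(θ − b)))
P_1 = 1/(1+e^{-0.6000}) = 0.6457
P_2 = 1/(1+e^{-0.4000}) = 0.5987
P_3 = 1/(1+e^{-0.8100}) = 0.6921
P_4 = 1/(1+e^{-1.8000}) = 0.8581
E[score] = 0.6457 + 0.5987 + 0.6921 + 0.8581 = 2.7946

2.795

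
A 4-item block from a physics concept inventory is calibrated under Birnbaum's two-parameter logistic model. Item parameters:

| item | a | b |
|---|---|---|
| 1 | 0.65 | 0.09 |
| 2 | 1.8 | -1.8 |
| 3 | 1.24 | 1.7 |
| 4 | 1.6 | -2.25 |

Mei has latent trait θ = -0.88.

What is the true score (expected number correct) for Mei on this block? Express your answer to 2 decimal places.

P(θ) = 1 / (1 + exp(−a(θ − b)))
P_1 = 1/(1+e^{0.6305}) = 0.3474
P_2 = 1/(1+e^{-1.6560}) = 0.8397
P_3 = 1/(1+e^{3.1992}) = 0.0392
P_4 = 1/(1+e^{-2.1920}) = 0.8995
E[score] = 0.3474 + 0.8397 + 0.0392 + 0.8995 = 2.1258

2.13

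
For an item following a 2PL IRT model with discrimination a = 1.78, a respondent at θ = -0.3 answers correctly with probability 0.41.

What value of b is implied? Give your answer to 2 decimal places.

P(θ) = 1 / (1 + exp(−a(θ − b)))
logit(0.41) = ln(0.41/0.59) = -0.3640
b = θ − logit/(a) = -0.3 − (-0.3640)/1.7800 = -0.0955

-0.10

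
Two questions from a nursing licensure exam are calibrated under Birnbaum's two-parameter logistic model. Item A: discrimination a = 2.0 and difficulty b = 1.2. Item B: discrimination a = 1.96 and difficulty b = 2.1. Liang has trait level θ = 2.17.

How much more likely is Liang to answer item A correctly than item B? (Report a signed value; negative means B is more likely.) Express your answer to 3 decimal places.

0.340

P(θ) = 1 / (1 + exp(−a(θ − b)))
P_A = 0.8744
P_B = 0.5342
P_A − P_B = 0.3401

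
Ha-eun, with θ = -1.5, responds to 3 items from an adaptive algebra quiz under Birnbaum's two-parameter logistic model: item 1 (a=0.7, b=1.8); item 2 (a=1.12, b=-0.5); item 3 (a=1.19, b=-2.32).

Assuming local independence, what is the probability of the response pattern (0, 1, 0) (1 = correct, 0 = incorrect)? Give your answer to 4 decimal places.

0.0613

P(θ) = 1 / (1 + exp(−a(θ − b)))
P_1 = 1/(1+e^{2.3100}) = 0.0903
P_2 = 1/(1+e^{1.1200}) = 0.2460
P_3 = 1/(1+e^{-0.9758}) = 0.7263
L = (1−P_1) × P_2 × (1−P_3) = 0.9097 × 0.2460 × 0.2737 = 0.06126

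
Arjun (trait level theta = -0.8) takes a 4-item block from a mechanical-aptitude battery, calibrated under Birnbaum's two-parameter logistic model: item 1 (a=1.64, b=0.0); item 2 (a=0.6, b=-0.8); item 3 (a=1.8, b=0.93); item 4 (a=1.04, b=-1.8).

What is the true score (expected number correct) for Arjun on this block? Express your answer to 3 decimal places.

P(theta) = 1 / (1 + exp(−a(theta − b)))
P_1 = 1/(1+e^{1.3120}) = 0.2122
P_2 = 1/(1+e^{0.0000}) = 0.5000
P_3 = 1/(1+e^{3.1140}) = 0.0425
P_4 = 1/(1+e^{-1.0400}) = 0.7389
E[score] = 0.2122 + 0.5000 + 0.0425 + 0.7389 = 1.4935

1.494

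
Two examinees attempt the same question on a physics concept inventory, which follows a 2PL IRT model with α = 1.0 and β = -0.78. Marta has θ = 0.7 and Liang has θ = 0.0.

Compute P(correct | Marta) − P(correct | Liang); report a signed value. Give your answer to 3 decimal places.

P(θ) = 1 / (1 + exp(−α(θ − β)))
P(Marta) = 0.8146  [exponent 1.4800]
P(Liang) = 0.6857  [exponent 0.7800]
Difference = 0.8146 − 0.6857 = 0.1289

0.129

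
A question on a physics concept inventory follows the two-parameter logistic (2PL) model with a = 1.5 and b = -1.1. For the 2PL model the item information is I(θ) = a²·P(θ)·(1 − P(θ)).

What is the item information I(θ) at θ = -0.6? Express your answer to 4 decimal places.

P = 1/(1+e^{-0.7500}) = 0.6792
P(1−P) = 0.6792 × 0.3208 = 0.2179
I = a² × P(1−P) = 1.5² × 0.2179 = 0.49026

0.4903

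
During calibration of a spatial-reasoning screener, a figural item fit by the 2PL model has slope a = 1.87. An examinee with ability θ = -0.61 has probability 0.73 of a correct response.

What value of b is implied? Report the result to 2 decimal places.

-1.14

P(θ) = 1 / (1 + exp(−a(θ − b)))
logit(0.73) = ln(0.73/0.27) = 0.9946
b = θ − logit/(a) = -0.61 − 0.9946/1.8700 = -1.1419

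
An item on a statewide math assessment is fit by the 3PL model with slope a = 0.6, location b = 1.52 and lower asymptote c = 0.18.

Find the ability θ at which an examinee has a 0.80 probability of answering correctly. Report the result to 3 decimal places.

P(θ) = c + (1 − c) · 1 / (1 + exp(−a(θ − b)))
Remove guessing floor: (0.80 − 0.18)/(1 − 0.18) = 0.7561
logit = ln(0.7561/0.2439) = 1.1314
θ = b + logit/(a) = 1.52 + 1.1314/0.6000 = 3.4057

3.406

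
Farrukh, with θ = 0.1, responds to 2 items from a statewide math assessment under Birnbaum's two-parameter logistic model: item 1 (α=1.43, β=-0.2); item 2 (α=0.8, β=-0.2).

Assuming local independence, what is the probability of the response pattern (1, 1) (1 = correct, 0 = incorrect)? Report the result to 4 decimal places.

P(θ) = 1 / (1 + exp(−α(θ − β)))
P_1 = 1/(1+e^{-0.4290}) = 0.6056
P_2 = 1/(1+e^{-0.2400}) = 0.5597
L = P_1 × P_2 = 0.6056 × 0.5597 = 0.33898

0.3390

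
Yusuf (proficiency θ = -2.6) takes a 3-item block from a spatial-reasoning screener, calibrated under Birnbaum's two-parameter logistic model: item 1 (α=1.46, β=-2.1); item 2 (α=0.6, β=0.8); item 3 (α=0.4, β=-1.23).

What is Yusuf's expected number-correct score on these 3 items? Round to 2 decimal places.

P(θ) = 1 / (1 + exp(−α(θ − β)))
P_1 = 1/(1+e^{0.7300}) = 0.3252
P_2 = 1/(1+e^{2.0400}) = 0.1151
P_3 = 1/(1+e^{0.5480}) = 0.3663
E[score] = 0.3252 + 0.1151 + 0.3663 = 0.8066

0.81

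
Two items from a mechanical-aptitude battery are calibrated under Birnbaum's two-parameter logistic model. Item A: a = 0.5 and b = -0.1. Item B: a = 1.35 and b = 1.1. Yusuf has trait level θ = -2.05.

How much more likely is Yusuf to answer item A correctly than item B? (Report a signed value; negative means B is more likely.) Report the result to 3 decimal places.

P(θ) = 1 / (1 + exp(−a(θ − b)))
P_A = 0.2739
P_B = 0.0140
P_A − P_B = 0.2599

0.260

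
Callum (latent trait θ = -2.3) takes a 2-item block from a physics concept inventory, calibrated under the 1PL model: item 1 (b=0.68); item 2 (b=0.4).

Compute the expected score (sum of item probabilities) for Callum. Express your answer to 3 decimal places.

0.111

P(θ) = 1 / (1 + exp(−(θ − b)))
P_1 = 1/(1+e^{2.9800}) = 0.0483
P_2 = 1/(1+e^{2.7000}) = 0.0630
E[score] = 0.0483 + 0.0630 = 0.1113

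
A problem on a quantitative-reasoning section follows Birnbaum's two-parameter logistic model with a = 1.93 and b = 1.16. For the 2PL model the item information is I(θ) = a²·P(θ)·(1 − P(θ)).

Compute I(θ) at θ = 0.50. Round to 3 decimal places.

0.636

P = 1/(1+e^{1.2738}) = 0.2186
P(1−P) = 0.2186 × 0.7814 = 0.1708
I = a² × P(1−P) = 1.93² × 0.1708 = 0.63628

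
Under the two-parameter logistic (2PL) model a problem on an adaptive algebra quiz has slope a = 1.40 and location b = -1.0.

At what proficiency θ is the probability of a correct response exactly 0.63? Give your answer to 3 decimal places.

P(θ) = 1 / (1 + exp(−a(θ − b)))
logit = ln(0.6300/0.3700) = 0.5322
θ = b + logit/(a) = -1.0 + 0.5322/1.4000 = -0.6198

-0.620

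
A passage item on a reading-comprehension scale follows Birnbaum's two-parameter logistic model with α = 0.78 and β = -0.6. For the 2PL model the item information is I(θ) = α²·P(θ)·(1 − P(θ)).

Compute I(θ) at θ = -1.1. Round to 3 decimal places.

0.146

P = 1/(1+e^{0.3900}) = 0.4037
P(1−P) = 0.4037 × 0.5963 = 0.2407
I = α² × P(1−P) = 0.78² × 0.2407 = 0.14646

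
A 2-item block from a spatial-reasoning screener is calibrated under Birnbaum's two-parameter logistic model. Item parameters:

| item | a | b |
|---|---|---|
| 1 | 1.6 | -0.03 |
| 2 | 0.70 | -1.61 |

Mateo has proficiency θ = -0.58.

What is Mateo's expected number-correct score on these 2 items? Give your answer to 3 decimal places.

P(θ) = 1 / (1 + exp(−a(θ − b)))
P_1 = 1/(1+e^{0.8800}) = 0.2932
P_2 = 1/(1+e^{-0.7210}) = 0.6728
E[score] = 0.2932 + 0.6728 = 0.9660

0.966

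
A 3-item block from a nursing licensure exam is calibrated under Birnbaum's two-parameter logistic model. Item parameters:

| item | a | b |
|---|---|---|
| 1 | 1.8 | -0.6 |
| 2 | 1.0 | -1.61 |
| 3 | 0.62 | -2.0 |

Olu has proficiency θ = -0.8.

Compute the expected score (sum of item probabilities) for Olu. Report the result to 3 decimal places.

P(θ) = 1 / (1 + exp(−a(θ − b)))
P_1 = 1/(1+e^{0.3600}) = 0.4110
P_2 = 1/(1+e^{-0.8100}) = 0.6921
P_3 = 1/(1+e^{-0.7440}) = 0.6779
E[score] = 0.4110 + 0.6921 + 0.6779 = 1.7809

1.781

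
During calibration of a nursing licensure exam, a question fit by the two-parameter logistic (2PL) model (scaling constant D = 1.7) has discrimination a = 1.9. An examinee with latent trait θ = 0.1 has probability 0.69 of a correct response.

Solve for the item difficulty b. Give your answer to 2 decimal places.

P(θ) = 1 / (1 + exp(−D·a(θ − b)))
logit(0.69) = ln(0.69/0.31) = 0.8001
b = θ − logit/(1.7·a) = 0.1 − 0.8001/3.2300 = -0.1477

-0.15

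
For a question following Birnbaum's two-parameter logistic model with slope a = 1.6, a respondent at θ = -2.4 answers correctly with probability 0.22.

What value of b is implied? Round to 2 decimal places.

-1.61

P(θ) = 1 / (1 + exp(−a(θ − b)))
logit(0.22) = ln(0.22/0.78) = -1.2657
b = θ − logit/(a) = -2.4 − (-1.2657)/1.6000 = -1.6090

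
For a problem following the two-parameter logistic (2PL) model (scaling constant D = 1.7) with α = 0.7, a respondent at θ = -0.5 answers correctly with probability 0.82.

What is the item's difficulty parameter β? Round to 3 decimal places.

P(θ) = 1 / (1 + exp(−D·α(θ − β)))
logit(0.82) = ln(0.82/0.18) = 1.5163
β = θ − logit/(1.7·α) = -0.5 − 1.5163/1.1900 = -1.7742

-1.774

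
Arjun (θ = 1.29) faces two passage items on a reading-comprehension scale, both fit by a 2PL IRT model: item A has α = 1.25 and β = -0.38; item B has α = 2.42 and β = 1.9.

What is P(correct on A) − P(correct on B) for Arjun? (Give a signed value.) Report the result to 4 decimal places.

0.7037

P(θ) = 1 / (1 + exp(−α(θ − β)))
P_A = 0.8897
P_B = 0.1860
P_A − P_B = 0.7037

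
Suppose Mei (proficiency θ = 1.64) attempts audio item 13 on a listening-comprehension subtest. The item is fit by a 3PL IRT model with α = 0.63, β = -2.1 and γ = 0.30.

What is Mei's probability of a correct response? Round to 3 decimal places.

0.939

P(θ) = γ + (1 − γ) · 1 / (1 + exp(−α(θ − β)))
Exponent: 0.63 × (1.64 − (-2.1)) = 2.3562
1/(1 + e^{-2.3562}) = 0.9134
P = 0.30 + 0.70 × 0.9134 = 0.9394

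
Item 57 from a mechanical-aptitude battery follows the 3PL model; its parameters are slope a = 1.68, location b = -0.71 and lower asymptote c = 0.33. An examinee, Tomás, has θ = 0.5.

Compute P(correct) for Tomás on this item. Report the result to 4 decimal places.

P(θ) = c + (1 − c) · 1 / (1 + exp(−a(θ − b)))
Exponent: 1.68 × (0.5 − (-0.71)) = 2.0328
1/(1 + e^{-2.0328}) = 0.8842
P = 0.33 + 0.67 × 0.8842 = 0.9224

0.9224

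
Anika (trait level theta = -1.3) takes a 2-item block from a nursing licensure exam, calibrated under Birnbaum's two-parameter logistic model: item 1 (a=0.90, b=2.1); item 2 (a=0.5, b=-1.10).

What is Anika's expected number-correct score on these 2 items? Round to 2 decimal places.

0.52

P(theta) = 1 / (1 + exp(−a(theta − b)))
P_1 = 1/(1+e^{3.0600}) = 0.0448
P_2 = 1/(1+e^{0.1000}) = 0.4750
E[score] = 0.0448 + 0.4750 = 0.5198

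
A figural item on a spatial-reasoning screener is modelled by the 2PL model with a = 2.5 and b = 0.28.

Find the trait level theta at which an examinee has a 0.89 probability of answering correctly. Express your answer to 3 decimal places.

1.116

P(theta) = 1 / (1 + exp(−a(theta − b)))
logit = ln(0.8900/0.1100) = 2.0907
theta = b + logit/(a) = 0.28 + 2.0907/2.5000 = 1.1163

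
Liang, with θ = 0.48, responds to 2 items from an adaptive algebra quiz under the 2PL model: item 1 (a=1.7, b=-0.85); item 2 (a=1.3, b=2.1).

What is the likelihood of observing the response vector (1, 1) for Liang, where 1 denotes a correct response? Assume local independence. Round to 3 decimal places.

P(θ) = 1 / (1 + exp(−a(θ − b)))
P_1 = 1/(1+e^{-2.2610}) = 0.9056
P_2 = 1/(1+e^{2.1060}) = 0.1085
L = P_1 × P_2 = 0.9056 × 0.1085 = 0.09827

0.098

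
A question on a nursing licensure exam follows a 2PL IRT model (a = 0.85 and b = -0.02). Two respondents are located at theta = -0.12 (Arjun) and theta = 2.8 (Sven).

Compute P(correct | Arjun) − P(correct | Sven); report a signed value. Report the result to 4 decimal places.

-0.4378

P(theta) = 1 / (1 + exp(−a(theta − b)))
P(Arjun) = 0.4788  [exponent -0.0850]
P(Sven) = 0.9166  [exponent 2.3970]
Difference = 0.4788 − 0.9166 = -0.4378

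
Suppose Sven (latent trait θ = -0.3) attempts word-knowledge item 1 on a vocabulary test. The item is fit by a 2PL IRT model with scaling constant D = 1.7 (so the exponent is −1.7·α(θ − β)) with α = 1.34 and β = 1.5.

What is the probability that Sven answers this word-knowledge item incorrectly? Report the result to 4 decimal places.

0.9837

P(θ) = 1 / (1 + exp(−D·α(θ − β)))
Exponent: 1.7 × 1.34 × (-0.3 − 1.5) = -4.1004
1/(1 + e^{4.1004}) = 0.0163
P = 0.0163
P(incorrect) = 1 − 0.0163 = 0.9837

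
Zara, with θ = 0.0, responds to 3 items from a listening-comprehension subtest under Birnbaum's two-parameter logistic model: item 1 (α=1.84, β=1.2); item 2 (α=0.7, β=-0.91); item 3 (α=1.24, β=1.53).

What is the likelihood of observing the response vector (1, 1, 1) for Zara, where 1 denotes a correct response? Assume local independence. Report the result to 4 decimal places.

0.0084

P(θ) = 1 / (1 + exp(−α(θ − β)))
P_1 = 1/(1+e^{2.2080}) = 0.0990
P_2 = 1/(1+e^{-0.6370}) = 0.6541
P_3 = 1/(1+e^{1.8972}) = 0.1304
L = P_1 × P_2 × P_3 = 0.0990 × 0.6541 × 0.1304 = 0.00845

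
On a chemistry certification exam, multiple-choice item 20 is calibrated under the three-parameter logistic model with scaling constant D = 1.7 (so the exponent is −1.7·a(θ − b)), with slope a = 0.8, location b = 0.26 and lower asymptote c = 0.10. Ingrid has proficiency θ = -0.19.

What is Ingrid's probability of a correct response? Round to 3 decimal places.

P(θ) = c + (1 − c) · 1 / (1 + exp(−D·a(θ − b)))
Exponent: 1.7 × 0.8 × (-0.19 − 0.26) = -0.6120
1/(1 + e^{0.6120}) = 0.3516
P = 0.10 + 0.90 × 0.3516 = 0.4164

0.416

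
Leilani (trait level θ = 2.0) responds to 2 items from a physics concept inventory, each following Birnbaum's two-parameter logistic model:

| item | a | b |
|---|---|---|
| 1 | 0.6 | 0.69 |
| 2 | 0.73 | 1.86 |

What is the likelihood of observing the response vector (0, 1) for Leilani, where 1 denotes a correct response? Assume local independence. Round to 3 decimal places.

P(θ) = 1 / (1 + exp(−a(θ − b)))
P_1 = 1/(1+e^{-0.7860}) = 0.6870
P_2 = 1/(1+e^{-0.1022}) = 0.5255
L = (1−P_1) × P_2 = 0.3130 × 0.5255 = 0.16451

0.165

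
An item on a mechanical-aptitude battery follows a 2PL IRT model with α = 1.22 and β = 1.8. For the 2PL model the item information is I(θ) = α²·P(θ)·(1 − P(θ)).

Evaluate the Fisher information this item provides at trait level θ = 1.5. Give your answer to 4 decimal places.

0.3599

P = 1/(1+e^{0.3660}) = 0.4095
P(1−P) = 0.4095 × 0.5905 = 0.2418
I = α² × P(1−P) = 1.22² × 0.2418 = 0.35991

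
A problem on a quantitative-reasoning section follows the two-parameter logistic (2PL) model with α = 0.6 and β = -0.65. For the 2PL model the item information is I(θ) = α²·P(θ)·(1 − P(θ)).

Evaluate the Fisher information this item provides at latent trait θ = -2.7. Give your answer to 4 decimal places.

0.0630

P = 1/(1+e^{1.2300}) = 0.2262
P(1−P) = 0.2262 × 0.7738 = 0.1750
I = α² × P(1−P) = 0.6² × 0.1750 = 0.06301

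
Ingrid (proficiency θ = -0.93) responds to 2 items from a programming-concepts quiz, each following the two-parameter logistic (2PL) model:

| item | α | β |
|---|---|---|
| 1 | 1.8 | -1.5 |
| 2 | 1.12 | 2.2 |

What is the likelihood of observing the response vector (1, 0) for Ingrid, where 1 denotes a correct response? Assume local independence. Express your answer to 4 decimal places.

P(θ) = 1 / (1 + exp(−α(θ − β)))
P_1 = 1/(1+e^{-1.0260}) = 0.7361
P_2 = 1/(1+e^{3.5056}) = 0.0292
L = P_1 × (1−P_2) = 0.7361 × 0.9708 = 0.71468

0.7147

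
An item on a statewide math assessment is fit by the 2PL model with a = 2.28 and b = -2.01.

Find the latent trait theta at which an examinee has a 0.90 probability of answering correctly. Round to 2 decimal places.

-1.05

P(theta) = 1 / (1 + exp(−a(theta − b)))
logit = ln(0.9000/0.1000) = 2.1972
theta = b + logit/(a) = -2.01 + 2.1972/2.2800 = -1.0463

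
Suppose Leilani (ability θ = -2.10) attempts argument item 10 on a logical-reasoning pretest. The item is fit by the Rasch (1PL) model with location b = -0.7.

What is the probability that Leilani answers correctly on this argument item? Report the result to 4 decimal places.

P(θ) = 1 / (1 + exp(−(θ − b)))
Exponent: (-2.10 − (-0.7)) = -1.4000
1/(1 + e^{1.4000}) = 0.1978
P = 0.1978

0.1978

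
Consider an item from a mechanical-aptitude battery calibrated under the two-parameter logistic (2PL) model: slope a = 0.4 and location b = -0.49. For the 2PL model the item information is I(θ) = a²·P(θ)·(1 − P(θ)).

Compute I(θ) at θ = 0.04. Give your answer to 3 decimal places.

P = 1/(1+e^{-0.2120}) = 0.5528
P(1−P) = 0.5528 × 0.4472 = 0.2472
I = a² × P(1−P) = 0.4² × 0.2472 = 0.03955

0.040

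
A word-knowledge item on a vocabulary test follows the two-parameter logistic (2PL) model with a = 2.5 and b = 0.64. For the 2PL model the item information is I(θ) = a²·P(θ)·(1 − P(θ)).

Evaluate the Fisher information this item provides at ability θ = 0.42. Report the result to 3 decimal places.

P = 1/(1+e^{0.5500}) = 0.3659
P(1−P) = 0.3659 × 0.6341 = 0.2320
I = a² × P(1−P) = 2.5² × 0.2320 = 1.45005

1.450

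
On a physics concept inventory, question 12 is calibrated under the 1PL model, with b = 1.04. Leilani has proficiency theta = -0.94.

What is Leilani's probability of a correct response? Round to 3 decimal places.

0.121

P(theta) = 1 / (1 + exp(−(theta − b)))
Exponent: (-0.94 − 1.04) = -1.9800
1/(1 + e^{1.9800}) = 0.1213
P = 0.1213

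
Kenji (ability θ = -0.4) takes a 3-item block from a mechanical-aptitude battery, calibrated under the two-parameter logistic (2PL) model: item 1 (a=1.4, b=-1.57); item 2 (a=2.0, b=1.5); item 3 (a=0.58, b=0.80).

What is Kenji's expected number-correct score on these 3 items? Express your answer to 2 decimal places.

P(θ) = 1 / (1 + exp(−a(θ − b)))
P_1 = 1/(1+e^{-1.6380}) = 0.8373
P_2 = 1/(1+e^{3.8000}) = 0.0219
P_3 = 1/(1+e^{0.6960}) = 0.3327
E[score] = 0.8373 + 0.0219 + 0.3327 = 1.1918

1.19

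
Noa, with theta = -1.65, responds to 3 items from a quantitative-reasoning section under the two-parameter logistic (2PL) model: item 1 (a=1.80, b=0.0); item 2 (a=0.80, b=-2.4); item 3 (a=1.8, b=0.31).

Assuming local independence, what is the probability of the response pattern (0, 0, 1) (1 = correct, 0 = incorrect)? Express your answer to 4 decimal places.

P(theta) = 1 / (1 + exp(−a(theta − b)))
P_1 = 1/(1+e^{2.9700}) = 0.0488
P_2 = 1/(1+e^{-0.6000}) = 0.6457
P_3 = 1/(1+e^{3.5280}) = 0.0285
L = (1−P_1) × (1−P_2) × P_3 = 0.9512 × 0.3543 × 0.0285 = 0.00961

0.0096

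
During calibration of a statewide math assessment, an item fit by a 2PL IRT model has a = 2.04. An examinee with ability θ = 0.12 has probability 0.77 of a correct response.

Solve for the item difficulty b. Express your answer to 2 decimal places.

-0.47

P(θ) = 1 / (1 + exp(−a(θ − b)))
logit(0.77) = ln(0.77/0.23) = 1.2083
b = θ − logit/(a) = 0.12 − 1.2083/2.0400 = -0.4723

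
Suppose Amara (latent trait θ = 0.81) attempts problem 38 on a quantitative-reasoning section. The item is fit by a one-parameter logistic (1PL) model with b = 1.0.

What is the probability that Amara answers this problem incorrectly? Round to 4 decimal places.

0.5474

P(θ) = 1 / (1 + exp(−(θ − b)))
Exponent: (0.81 − 1.0) = -0.1900
1/(1 + e^{0.1900}) = 0.4526
P = 0.4526
P(incorrect) = 1 − 0.4526 = 0.5474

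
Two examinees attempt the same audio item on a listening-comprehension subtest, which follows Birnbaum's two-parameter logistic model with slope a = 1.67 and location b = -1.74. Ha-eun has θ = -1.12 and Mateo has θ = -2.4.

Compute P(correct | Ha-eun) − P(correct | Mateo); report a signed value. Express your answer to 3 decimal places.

0.489

P(θ) = 1 / (1 + exp(−a(θ − b)))
P(Ha-eun) = 0.7380  [exponent 1.0354]
P(Mateo) = 0.2493  [exponent -1.1022]
Difference = 0.7380 − 0.2493 = 0.4886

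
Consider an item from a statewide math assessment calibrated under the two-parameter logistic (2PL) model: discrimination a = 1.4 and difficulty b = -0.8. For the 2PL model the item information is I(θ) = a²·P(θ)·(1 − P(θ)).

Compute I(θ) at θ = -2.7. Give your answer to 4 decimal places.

P = 1/(1+e^{2.6600}) = 0.0654
P(1−P) = 0.0654 × 0.9346 = 0.0611
I = a² × P(1−P) = 1.4² × 0.0611 = 0.11976

0.1198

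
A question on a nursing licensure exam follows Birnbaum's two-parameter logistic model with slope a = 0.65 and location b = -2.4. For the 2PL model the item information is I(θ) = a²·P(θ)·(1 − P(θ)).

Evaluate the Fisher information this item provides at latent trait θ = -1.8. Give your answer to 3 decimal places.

0.102

P = 1/(1+e^{-0.3900}) = 0.5963
P(1−P) = 0.5963 × 0.4037 = 0.2407
I = a² × P(1−P) = 0.65² × 0.2407 = 0.10171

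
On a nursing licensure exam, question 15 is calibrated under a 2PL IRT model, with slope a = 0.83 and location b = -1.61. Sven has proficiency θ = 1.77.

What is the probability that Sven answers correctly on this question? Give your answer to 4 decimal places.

0.9430

P(θ) = 1 / (1 + exp(−a(θ − b)))
Exponent: 0.83 × (1.77 − (-1.61)) = 2.8054
1/(1 + e^{-2.8054}) = 0.9430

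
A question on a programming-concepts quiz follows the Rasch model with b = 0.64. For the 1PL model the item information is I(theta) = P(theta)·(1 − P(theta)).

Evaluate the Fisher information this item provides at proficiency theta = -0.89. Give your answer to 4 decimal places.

0.1463

P = 1/(1+e^{1.5300}) = 0.1780
P(1−P) = 0.1780 × 0.8220 = 0.1463
I = P(1−P) = 0.14631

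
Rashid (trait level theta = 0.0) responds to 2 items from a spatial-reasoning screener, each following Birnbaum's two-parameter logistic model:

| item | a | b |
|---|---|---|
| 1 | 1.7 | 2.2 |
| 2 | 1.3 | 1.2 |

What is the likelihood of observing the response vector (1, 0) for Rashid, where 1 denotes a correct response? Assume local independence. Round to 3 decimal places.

0.019

P(theta) = 1 / (1 + exp(−a(theta − b)))
P_1 = 1/(1+e^{3.7400}) = 0.0232
P_2 = 1/(1+e^{1.5600}) = 0.1736
L = P_1 × (1−P_2) = 0.0232 × 0.8264 = 0.01917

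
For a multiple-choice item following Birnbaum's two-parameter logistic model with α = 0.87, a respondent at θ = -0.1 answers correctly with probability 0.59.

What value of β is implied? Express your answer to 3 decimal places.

P(θ) = 1 / (1 + exp(−α(θ − β)))
logit(0.59) = ln(0.59/0.41) = 0.3640
β = θ − logit/(α) = -0.1 − 0.3640/0.8700 = -0.5184

-0.518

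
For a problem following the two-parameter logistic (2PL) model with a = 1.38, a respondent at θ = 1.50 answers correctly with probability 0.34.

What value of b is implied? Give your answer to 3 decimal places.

1.981

P(θ) = 1 / (1 + exp(−a(θ − b)))
logit(0.34) = ln(0.34/0.66) = -0.6633
b = θ − logit/(a) = 1.50 − (-0.6633)/1.3800 = 1.9806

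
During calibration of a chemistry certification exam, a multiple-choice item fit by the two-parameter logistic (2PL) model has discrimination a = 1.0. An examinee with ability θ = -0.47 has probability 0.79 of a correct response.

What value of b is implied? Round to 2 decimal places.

P(θ) = 1 / (1 + exp(−a(θ − b)))
logit(0.79) = ln(0.79/0.21) = 1.3249
b = θ − logit/(a) = -0.47 − 1.3249/1.0000 = -1.7949

-1.79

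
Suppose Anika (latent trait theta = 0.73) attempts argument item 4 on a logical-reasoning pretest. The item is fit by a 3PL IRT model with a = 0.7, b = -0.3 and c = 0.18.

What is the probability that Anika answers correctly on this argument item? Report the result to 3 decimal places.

0.732

P(theta) = c + (1 − c) · 1 / (1 + exp(−a(theta − b)))
Exponent: 0.7 × (0.73 − (-0.3)) = 0.7210
1/(1 + e^{-0.7210}) = 0.6728
P = 0.18 + 0.82 × 0.6728 = 0.7317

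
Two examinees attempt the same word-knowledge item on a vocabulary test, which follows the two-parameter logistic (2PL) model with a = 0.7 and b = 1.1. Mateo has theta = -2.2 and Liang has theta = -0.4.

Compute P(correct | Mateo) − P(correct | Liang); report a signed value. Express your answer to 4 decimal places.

P(theta) = 1 / (1 + exp(−a(theta − b)))
P(Mateo) = 0.0903  [exponent -2.3100]
P(Liang) = 0.2592  [exponent -1.0500]
Difference = 0.0903 − 0.2592 = -0.1689

-0.1689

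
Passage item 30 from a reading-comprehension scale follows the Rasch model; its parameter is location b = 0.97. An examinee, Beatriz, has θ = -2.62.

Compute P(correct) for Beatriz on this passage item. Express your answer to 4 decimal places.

P(θ) = 1 / (1 + exp(−(θ − b)))
Exponent: (-2.62 − 0.97) = -3.5900
1/(1 + e^{3.5900}) = 0.0269
P = 0.0269

0.0269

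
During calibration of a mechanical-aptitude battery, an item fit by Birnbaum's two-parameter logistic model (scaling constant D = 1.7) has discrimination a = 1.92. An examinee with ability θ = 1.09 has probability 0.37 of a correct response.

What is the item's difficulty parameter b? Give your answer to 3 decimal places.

P(θ) = 1 / (1 + exp(−D·a(θ − b)))
logit(0.37) = ln(0.37/0.63) = -0.5322
b = θ − logit/(1.7·a) = 1.09 − (-0.5322)/3.2640 = 1.2531

1.253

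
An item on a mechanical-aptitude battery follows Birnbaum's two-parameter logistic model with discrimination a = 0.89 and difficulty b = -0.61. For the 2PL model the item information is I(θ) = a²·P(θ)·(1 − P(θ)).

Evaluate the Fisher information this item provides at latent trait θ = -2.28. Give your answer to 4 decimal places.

P = 1/(1+e^{1.4863}) = 0.1845
P(1−P) = 0.1845 × 0.8155 = 0.1504
I = a² × P(1−P) = 0.89² × 0.1504 = 0.11917

0.1192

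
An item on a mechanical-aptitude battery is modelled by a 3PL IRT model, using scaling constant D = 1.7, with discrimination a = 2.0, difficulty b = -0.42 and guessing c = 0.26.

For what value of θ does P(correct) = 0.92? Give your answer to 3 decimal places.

P(θ) = c + (1 − c) · 1 / (1 + exp(−D·a(θ − b)))
Remove guessing floor: (0.92 − 0.26)/(1 − 0.26) = 0.8919
logit = ln(0.8919/0.1081) = 2.1102
θ = b + logit/(1.7·a) = -0.42 + 2.1102/3.4000 = 0.2007

0.201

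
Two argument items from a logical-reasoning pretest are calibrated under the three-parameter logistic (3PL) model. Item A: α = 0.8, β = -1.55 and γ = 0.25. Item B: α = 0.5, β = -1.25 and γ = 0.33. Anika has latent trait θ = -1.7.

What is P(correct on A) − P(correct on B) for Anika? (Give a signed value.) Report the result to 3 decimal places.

-0.025

P(θ) = γ + (1 − γ) · 1 / (1 + exp(−α(θ − β)))
P_A = 0.6025
P_B = 0.6275
P_A − P_B = -0.0249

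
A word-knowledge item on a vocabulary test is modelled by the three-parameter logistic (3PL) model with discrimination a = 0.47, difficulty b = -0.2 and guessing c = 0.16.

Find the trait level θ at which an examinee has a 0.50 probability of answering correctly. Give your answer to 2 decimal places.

P(θ) = c + (1 − c) · 1 / (1 + exp(−a(θ − b)))
Remove guessing floor: (0.50 − 0.16)/(1 − 0.16) = 0.4048
logit = ln(0.4048/0.5952) = -0.3857
θ = b + logit/(a) = -0.2 + (-0.3857)/0.4700 = -1.0206

-1.02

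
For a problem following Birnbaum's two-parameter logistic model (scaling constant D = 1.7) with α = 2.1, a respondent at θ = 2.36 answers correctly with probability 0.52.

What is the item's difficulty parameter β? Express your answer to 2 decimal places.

2.34

P(θ) = 1 / (1 + exp(−D·α(θ − β)))
logit(0.52) = ln(0.52/0.48) = 0.0800
β = θ − logit/(1.7·α) = 2.36 − 0.0800/3.5700 = 2.3376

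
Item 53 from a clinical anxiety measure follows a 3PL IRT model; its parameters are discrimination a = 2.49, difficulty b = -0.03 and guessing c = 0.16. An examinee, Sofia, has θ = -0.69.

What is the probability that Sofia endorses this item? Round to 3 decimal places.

P(θ) = c + (1 − c) · 1 / (1 + exp(−a(θ − b)))
Exponent: 2.49 × (-0.69 − (-0.03)) = -1.6434
1/(1 + e^{1.6434}) = 0.1620
P = 0.16 + 0.84 × 0.1620 = 0.2961

0.296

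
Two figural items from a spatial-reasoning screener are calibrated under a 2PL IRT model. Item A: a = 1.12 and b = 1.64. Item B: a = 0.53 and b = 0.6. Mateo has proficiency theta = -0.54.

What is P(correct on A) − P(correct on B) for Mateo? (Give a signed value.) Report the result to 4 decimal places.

-0.2733

P(theta) = 1 / (1 + exp(−a(theta − b)))
P_A = 0.0801
P_B = 0.3534
P_A − P_B = -0.2733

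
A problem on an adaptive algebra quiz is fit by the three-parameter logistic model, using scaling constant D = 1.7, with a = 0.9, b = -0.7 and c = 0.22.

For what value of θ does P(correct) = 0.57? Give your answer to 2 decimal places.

P(θ) = c + (1 − c) · 1 / (1 + exp(−D·a(θ − b)))
Remove guessing floor: (0.57 − 0.22)/(1 − 0.22) = 0.4487
logit = ln(0.4487/0.5513) = -0.2059
θ = b + logit/(1.7·a) = -0.7 + (-0.2059)/1.5300 = -0.8345

-0.83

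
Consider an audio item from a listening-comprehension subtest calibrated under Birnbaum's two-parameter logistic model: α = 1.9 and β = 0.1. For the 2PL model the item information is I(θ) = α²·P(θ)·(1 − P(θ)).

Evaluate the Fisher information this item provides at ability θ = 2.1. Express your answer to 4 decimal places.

P = 1/(1+e^{-3.8000}) = 0.9781
P(1−P) = 0.9781 × 0.0219 = 0.0214
I = α² × P(1−P) = 1.9² × 0.0214 = 0.07726

0.0773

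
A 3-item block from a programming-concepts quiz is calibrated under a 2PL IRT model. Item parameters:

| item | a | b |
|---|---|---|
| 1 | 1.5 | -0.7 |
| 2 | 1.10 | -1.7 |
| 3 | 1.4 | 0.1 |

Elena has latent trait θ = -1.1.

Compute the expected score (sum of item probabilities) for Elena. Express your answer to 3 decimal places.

P(θ) = 1 / (1 + exp(−a(θ − b)))
P_1 = 1/(1+e^{0.6000}) = 0.3543
P_2 = 1/(1+e^{-0.6600}) = 0.6593
P_3 = 1/(1+e^{1.6800}) = 0.1571
E[score] = 0.3543 + 0.6593 + 0.1571 = 1.1707

1.171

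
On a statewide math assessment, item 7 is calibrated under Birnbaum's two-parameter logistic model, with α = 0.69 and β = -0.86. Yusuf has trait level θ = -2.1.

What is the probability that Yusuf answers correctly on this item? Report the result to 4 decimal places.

P(θ) = 1 / (1 + exp(−α(θ − β)))
Exponent: 0.69 × (-2.1 − (-0.86)) = -0.8556
1/(1 + e^{0.8556}) = 0.2983

0.2983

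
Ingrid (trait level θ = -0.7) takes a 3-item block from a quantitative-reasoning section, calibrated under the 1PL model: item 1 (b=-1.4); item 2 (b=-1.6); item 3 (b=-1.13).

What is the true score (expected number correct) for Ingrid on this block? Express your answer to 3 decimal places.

P(θ) = 1 / (1 + exp(−(θ − b)))
P_1 = 1/(1+e^{-0.7000}) = 0.6682
P_2 = 1/(1+e^{-0.9000}) = 0.7109
P_3 = 1/(1+e^{-0.4300}) = 0.6059
E[score] = 0.6682 + 0.7109 + 0.6059 = 1.9850

1.985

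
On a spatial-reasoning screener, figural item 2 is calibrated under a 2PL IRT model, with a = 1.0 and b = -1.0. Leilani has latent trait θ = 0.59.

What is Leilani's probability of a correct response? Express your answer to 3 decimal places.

P(θ) = 1 / (1 + exp(−a(θ − b)))
Exponent: 1.0 × (0.59 − (-1.0)) = 1.5900
1/(1 + e^{-1.5900}) = 0.8306

0.831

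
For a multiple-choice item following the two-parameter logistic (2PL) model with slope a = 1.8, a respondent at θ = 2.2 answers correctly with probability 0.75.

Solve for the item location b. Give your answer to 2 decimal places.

1.59

P(θ) = 1 / (1 + exp(−a(θ − b)))
logit(0.75) = ln(0.75/0.25) = 1.0986
b = θ − logit/(a) = 2.2 − 1.0986/1.8000 = 1.5897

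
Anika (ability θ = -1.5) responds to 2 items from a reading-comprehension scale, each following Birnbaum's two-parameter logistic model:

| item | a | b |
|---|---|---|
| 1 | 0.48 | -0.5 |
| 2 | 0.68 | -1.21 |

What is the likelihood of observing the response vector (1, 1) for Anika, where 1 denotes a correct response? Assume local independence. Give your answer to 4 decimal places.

0.1723

P(θ) = 1 / (1 + exp(−a(θ − b)))
P_1 = 1/(1+e^{0.4800}) = 0.3823
P_2 = 1/(1+e^{0.1972}) = 0.4509
L = P_1 × P_2 = 0.3823 × 0.4509 = 0.17234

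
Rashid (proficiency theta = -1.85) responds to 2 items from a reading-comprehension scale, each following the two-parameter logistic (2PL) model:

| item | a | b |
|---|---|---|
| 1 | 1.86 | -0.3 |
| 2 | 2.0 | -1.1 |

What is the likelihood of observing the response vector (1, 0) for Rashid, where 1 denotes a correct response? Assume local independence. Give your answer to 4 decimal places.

0.0433

P(theta) = 1 / (1 + exp(−a(theta − b)))
P_1 = 1/(1+e^{2.8830}) = 0.0530
P_2 = 1/(1+e^{1.5000}) = 0.1824
L = P_1 × (1−P_2) = 0.0530 × 0.8176 = 0.04333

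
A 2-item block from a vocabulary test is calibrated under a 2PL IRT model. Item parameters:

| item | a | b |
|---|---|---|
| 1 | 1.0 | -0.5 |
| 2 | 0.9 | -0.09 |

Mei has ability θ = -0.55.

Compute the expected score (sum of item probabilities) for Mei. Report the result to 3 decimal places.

P(θ) = 1 / (1 + exp(−a(θ − b)))
P_1 = 1/(1+e^{0.0500}) = 0.4875
P_2 = 1/(1+e^{0.4140}) = 0.3980
E[score] = 0.4875 + 0.3980 = 0.8855

0.885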